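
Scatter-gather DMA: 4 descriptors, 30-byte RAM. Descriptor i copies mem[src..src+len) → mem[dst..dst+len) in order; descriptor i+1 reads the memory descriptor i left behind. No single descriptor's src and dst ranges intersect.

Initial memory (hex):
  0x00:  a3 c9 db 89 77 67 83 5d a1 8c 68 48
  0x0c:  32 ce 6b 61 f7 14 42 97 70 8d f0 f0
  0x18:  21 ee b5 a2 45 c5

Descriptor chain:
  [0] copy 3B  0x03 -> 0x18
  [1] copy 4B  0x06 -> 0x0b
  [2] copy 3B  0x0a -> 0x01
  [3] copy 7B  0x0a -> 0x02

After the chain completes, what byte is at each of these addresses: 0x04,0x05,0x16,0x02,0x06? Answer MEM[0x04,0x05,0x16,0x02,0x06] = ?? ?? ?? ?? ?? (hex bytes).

MEM[0x04,0x05,0x16,0x02,0x06] = 5d a1 f0 68 8c

[0] 0x03->0x18 len=3 : 89 77 67
[1] 0x06->0x0b len=4 : 83 5d a1 8c
[2] 0x0a->0x01 len=3 : 68 83 5d
[3] 0x0a->0x02 len=7 : 68 83 5d a1 8c 61 f7
query mem[0x04]=0x5d, mem[0x05]=0xa1, mem[0x16]=0xf0, mem[0x02]=0x68, mem[0x06]=0x8c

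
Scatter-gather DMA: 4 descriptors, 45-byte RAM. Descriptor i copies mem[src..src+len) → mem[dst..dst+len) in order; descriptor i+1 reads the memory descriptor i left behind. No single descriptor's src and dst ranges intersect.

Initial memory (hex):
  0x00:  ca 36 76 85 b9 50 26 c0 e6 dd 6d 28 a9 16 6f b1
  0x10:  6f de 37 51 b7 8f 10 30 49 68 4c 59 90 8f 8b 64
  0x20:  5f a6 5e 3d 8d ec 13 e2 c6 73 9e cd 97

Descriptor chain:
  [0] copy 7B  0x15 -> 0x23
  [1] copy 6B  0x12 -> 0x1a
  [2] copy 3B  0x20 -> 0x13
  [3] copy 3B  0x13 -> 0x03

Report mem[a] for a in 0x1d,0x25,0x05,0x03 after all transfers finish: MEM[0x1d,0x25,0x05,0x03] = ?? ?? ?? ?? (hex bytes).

D0: mem[0x23..0x29] <- [8f 10 30 49 68 4c 59]
D1: mem[0x1a..0x1f] <- [37 51 b7 8f 10 30]
D2: mem[0x13..0x15] <- [5f a6 5e]
D3: mem[0x03..0x05] <- [5f a6 5e]
query mem[0x1d]=0x8f, mem[0x25]=0x30, mem[0x05]=0x5e, mem[0x03]=0x5f

MEM[0x1d,0x25,0x05,0x03] = 8f 30 5e 5f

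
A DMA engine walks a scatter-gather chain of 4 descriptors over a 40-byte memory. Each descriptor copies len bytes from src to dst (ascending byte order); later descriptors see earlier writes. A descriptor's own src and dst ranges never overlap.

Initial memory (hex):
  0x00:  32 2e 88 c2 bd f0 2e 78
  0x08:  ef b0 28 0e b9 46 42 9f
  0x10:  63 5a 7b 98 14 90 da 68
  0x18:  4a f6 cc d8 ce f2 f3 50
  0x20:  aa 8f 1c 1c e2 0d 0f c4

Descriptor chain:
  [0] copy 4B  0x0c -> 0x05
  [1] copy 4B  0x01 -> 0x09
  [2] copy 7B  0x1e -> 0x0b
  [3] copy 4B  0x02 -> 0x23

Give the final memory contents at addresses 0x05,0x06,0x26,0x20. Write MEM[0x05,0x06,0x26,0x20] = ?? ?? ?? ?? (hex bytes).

#0 dst[0x05+4] := {0xb9,0x46,0x42,0x9f}
#1 dst[0x09+4] := {0x2e,0x88,0xc2,0xbd}
#2 dst[0x0b+7] := {0xf3,0x50,0xaa,0x8f,0x1c,0x1c,0xe2}
#3 dst[0x23+4] := {0x88,0xc2,0xbd,0xb9}
query mem[0x05]=0xb9, mem[0x06]=0x46, mem[0x26]=0xb9, mem[0x20]=0xaa

MEM[0x05,0x06,0x26,0x20] = b9 46 b9 aa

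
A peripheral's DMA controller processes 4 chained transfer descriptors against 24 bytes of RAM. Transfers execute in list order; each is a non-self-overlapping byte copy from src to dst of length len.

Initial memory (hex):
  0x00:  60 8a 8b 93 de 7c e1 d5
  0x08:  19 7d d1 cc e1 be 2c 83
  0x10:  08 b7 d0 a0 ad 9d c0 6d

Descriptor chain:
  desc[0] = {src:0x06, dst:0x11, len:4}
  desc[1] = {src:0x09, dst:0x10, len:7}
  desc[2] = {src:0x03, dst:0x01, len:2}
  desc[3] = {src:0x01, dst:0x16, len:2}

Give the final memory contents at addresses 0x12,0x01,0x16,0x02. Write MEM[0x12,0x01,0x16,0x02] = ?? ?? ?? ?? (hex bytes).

  after D0: wrote 4B at 0x11 = e1d5197d
  after D1: wrote 7B at 0x10 = 7dd1cce1be2c83
  after D2: wrote 2B at 0x01 = 93de
  after D3: wrote 2B at 0x16 = 93de
query mem[0x12]=0xcc, mem[0x01]=0x93, mem[0x16]=0x93, mem[0x02]=0xde

MEM[0x12,0x01,0x16,0x02] = cc 93 93 de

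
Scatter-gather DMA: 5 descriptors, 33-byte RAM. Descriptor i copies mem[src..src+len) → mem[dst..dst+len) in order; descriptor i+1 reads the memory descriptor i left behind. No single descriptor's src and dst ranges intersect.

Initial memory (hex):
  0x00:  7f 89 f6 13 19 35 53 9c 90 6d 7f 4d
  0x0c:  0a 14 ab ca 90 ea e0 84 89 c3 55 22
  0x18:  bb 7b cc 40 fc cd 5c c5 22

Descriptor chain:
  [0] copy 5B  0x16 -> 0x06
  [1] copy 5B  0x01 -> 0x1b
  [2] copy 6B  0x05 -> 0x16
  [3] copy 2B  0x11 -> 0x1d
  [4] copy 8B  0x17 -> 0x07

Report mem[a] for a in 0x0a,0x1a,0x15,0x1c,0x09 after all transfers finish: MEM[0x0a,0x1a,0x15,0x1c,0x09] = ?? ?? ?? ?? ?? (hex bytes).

MEM[0x0a,0x1a,0x15,0x1c,0x09] = 7b 7b c3 f6 bb

D0: mem[0x06..0x0a] <- [55 22 bb 7b cc]
D1: mem[0x1b..0x1f] <- [89 f6 13 19 35]
D2: mem[0x16..0x1b] <- [35 55 22 bb 7b cc]
D3: mem[0x1d..0x1e] <- [ea e0]
D4: mem[0x07..0x0e] <- [55 22 bb 7b cc f6 ea e0]
query mem[0x0a]=0x7b, mem[0x1a]=0x7b, mem[0x15]=0xc3, mem[0x1c]=0xf6, mem[0x09]=0xbb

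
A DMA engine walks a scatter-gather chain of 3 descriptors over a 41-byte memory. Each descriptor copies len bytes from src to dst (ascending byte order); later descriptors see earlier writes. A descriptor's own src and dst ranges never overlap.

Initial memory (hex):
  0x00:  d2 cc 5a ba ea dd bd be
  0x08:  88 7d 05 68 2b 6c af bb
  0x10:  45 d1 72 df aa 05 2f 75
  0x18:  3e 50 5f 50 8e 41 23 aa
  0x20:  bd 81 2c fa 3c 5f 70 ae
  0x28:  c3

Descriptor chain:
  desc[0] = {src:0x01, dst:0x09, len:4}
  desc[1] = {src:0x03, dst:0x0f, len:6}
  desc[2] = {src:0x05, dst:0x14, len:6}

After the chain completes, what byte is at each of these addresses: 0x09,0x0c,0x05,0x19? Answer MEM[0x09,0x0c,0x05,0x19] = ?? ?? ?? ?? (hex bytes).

  after D0: wrote 4B at 0x09 = cc5abaea
  after D1: wrote 6B at 0x0f = baeaddbdbe88
  after D2: wrote 6B at 0x14 = ddbdbe88cc5a
query mem[0x09]=0xcc, mem[0x0c]=0xea, mem[0x05]=0xdd, mem[0x19]=0x5a

MEM[0x09,0x0c,0x05,0x19] = cc ea dd 5a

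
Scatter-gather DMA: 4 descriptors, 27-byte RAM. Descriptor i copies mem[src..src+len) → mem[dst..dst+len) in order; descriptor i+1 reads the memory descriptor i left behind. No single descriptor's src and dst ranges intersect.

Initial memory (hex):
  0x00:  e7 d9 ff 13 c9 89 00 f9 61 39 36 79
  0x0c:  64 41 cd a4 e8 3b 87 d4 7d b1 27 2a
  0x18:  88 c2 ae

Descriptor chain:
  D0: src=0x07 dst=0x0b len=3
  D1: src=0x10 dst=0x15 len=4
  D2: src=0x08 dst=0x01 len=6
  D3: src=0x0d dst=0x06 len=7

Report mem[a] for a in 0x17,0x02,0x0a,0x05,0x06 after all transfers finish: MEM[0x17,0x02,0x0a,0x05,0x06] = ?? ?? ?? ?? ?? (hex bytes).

MEM[0x17,0x02,0x0a,0x05,0x06] = 87 39 3b 61 39

D0: mem[0x0b..0x0d] <- [f9 61 39]
D1: mem[0x15..0x18] <- [e8 3b 87 d4]
D2: mem[0x01..0x06] <- [61 39 36 f9 61 39]
D3: mem[0x06..0x0c] <- [39 cd a4 e8 3b 87 d4]
query mem[0x17]=0x87, mem[0x02]=0x39, mem[0x0a]=0x3b, mem[0x05]=0x61, mem[0x06]=0x39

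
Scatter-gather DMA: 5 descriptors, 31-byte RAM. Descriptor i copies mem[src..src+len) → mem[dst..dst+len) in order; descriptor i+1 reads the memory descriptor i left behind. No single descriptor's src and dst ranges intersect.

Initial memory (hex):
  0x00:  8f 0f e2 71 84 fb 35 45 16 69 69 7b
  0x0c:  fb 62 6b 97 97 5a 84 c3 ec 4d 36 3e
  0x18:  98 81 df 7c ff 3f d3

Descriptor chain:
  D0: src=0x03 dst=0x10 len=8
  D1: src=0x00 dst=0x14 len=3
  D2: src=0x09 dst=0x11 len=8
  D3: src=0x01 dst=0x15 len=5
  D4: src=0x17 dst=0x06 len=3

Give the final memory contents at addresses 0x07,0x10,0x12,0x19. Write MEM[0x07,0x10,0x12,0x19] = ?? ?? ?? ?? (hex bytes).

MEM[0x07,0x10,0x12,0x19] = 84 71 69 fb

[0] 0x03->0x10 len=8 : 71 84 fb 35 45 16 69 69
[1] 0x00->0x14 len=3 : 8f 0f e2
[2] 0x09->0x11 len=8 : 69 69 7b fb 62 6b 97 71
[3] 0x01->0x15 len=5 : 0f e2 71 84 fb
[4] 0x17->0x06 len=3 : 71 84 fb
query mem[0x07]=0x84, mem[0x10]=0x71, mem[0x12]=0x69, mem[0x19]=0xfb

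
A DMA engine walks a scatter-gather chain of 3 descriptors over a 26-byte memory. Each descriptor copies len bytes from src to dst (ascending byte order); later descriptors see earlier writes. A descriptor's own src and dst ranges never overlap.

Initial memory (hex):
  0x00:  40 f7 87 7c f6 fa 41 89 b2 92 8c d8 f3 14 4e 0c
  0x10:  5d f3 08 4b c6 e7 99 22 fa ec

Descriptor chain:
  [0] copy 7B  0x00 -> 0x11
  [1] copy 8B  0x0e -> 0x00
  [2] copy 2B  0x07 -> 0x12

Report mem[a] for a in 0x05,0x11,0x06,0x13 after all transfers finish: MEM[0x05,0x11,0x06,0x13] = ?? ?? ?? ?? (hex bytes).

MEM[0x05,0x11,0x06,0x13] = 87 40 7c b2

#0 dst[0x11+7] := {0x40,0xf7,0x87,0x7c,0xf6,0xfa,0x41}
#1 dst[0x00+8] := {0x4e,0x0c,0x5d,0x40,0xf7,0x87,0x7c,0xf6}
#2 dst[0x12+2] := {0xf6,0xb2}
query mem[0x05]=0x87, mem[0x11]=0x40, mem[0x06]=0x7c, mem[0x13]=0xb2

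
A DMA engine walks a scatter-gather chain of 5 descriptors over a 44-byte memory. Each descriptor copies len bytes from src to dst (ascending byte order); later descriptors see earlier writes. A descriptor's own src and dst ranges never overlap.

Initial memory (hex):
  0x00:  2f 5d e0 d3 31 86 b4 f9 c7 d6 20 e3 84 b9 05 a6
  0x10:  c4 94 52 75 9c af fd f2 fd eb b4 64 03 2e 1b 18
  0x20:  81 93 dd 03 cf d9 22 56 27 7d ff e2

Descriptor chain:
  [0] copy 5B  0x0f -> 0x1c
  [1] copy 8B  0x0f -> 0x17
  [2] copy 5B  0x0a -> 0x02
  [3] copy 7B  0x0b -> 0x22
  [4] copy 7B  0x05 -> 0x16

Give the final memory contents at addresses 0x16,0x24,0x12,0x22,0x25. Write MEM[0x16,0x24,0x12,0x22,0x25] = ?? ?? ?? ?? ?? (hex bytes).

  after D0: wrote 5B at 0x1c = a6c4945275
  after D1: wrote 8B at 0x17 = a6c49452759caffd
  after D2: wrote 5B at 0x02 = 20e384b905
  after D3: wrote 7B at 0x22 = e384b905a6c494
  after D4: wrote 7B at 0x16 = b905f9c7d620e3
query mem[0x16]=0xb9, mem[0x24]=0xb9, mem[0x12]=0x52, mem[0x22]=0xe3, mem[0x25]=0x05

MEM[0x16,0x24,0x12,0x22,0x25] = b9 b9 52 e3 05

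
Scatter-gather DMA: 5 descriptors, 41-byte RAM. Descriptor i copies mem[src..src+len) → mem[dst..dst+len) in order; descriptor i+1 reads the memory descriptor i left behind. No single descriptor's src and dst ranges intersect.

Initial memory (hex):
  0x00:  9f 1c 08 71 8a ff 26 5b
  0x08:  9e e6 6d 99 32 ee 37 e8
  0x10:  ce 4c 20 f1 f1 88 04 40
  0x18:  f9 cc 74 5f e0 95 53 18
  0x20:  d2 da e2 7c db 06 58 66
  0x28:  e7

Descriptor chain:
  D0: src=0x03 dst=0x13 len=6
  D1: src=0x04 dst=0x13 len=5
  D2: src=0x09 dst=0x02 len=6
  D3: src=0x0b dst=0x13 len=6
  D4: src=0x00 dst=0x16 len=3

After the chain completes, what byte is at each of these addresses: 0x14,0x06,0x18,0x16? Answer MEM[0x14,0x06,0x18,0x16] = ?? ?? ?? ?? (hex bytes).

[0] 0x03->0x13 len=6 : 71 8a ff 26 5b 9e
[1] 0x04->0x13 len=5 : 8a ff 26 5b 9e
[2] 0x09->0x02 len=6 : e6 6d 99 32 ee 37
[3] 0x0b->0x13 len=6 : 99 32 ee 37 e8 ce
[4] 0x00->0x16 len=3 : 9f 1c e6
query mem[0x14]=0x32, mem[0x06]=0xee, mem[0x18]=0xe6, mem[0x16]=0x9f

MEM[0x14,0x06,0x18,0x16] = 32 ee e6 9f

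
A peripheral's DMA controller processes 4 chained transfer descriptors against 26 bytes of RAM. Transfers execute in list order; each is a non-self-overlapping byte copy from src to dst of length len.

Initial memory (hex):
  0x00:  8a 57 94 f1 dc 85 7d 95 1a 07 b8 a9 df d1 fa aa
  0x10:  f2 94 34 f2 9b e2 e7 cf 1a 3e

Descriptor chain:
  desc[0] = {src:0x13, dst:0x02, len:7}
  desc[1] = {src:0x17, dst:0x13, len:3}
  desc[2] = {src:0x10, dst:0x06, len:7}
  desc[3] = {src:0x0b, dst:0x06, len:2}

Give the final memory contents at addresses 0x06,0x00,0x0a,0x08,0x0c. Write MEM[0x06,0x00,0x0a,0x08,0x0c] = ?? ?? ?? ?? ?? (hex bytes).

MEM[0x06,0x00,0x0a,0x08,0x0c] = 3e 8a 1a 34 e7

[0] 0x13->0x02 len=7 : f2 9b e2 e7 cf 1a 3e
[1] 0x17->0x13 len=3 : cf 1a 3e
[2] 0x10->0x06 len=7 : f2 94 34 cf 1a 3e e7
[3] 0x0b->0x06 len=2 : 3e e7
query mem[0x06]=0x3e, mem[0x00]=0x8a, mem[0x0a]=0x1a, mem[0x08]=0x34, mem[0x0c]=0xe7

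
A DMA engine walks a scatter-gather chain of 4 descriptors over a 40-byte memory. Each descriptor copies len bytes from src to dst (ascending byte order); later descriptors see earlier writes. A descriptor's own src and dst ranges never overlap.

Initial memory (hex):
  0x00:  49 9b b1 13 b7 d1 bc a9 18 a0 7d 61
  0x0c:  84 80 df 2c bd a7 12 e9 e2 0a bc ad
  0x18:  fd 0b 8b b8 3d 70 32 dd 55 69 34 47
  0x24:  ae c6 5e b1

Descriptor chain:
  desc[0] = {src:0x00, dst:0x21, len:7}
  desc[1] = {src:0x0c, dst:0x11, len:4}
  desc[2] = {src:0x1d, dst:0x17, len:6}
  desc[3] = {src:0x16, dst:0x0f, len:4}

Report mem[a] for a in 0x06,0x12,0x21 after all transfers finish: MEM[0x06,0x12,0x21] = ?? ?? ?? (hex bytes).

#0 dst[0x21+7] := {0x49,0x9b,0xb1,0x13,0xb7,0xd1,0xbc}
#1 dst[0x11+4] := {0x84,0x80,0xdf,0x2c}
#2 dst[0x17+6] := {0x70,0x32,0xdd,0x55,0x49,0x9b}
#3 dst[0x0f+4] := {0xbc,0x70,0x32,0xdd}
query mem[0x06]=0xbc, mem[0x12]=0xdd, mem[0x21]=0x49

MEM[0x06,0x12,0x21] = bc dd 49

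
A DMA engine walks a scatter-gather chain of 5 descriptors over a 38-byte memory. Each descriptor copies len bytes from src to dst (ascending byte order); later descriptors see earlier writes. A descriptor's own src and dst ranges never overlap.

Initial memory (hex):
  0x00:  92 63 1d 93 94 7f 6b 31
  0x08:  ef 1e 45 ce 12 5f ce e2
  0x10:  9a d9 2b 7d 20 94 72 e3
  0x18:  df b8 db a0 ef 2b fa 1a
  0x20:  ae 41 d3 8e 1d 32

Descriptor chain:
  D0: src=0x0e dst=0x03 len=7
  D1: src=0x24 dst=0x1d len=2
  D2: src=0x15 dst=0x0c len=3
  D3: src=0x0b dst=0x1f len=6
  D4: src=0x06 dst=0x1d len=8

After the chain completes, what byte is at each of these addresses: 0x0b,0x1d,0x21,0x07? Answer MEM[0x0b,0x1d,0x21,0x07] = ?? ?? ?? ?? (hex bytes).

D0: mem[0x03..0x09] <- [ce e2 9a d9 2b 7d 20]
D1: mem[0x1d..0x1e] <- [1d 32]
D2: mem[0x0c..0x0e] <- [94 72 e3]
D3: mem[0x1f..0x24] <- [ce 94 72 e3 e2 9a]
D4: mem[0x1d..0x24] <- [d9 2b 7d 20 45 ce 94 72]
query mem[0x0b]=0xce, mem[0x1d]=0xd9, mem[0x21]=0x45, mem[0x07]=0x2b

MEM[0x0b,0x1d,0x21,0x07] = ce d9 45 2b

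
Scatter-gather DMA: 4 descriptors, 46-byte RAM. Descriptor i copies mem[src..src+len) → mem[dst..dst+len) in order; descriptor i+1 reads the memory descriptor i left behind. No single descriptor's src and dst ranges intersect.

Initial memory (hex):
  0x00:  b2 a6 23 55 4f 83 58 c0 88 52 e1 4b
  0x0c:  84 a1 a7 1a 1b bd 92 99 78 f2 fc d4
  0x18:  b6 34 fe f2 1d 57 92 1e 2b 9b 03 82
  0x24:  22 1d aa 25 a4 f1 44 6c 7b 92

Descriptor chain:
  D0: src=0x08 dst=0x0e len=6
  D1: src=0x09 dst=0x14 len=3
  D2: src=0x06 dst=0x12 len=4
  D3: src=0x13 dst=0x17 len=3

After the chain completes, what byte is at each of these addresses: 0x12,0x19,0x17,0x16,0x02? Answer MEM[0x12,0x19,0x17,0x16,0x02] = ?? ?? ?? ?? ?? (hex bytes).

  after D0: wrote 6B at 0x0e = 8852e14b84a1
  after D1: wrote 3B at 0x14 = 52e14b
  after D2: wrote 4B at 0x12 = 58c08852
  after D3: wrote 3B at 0x17 = c08852
query mem[0x12]=0x58, mem[0x19]=0x52, mem[0x17]=0xc0, mem[0x16]=0x4b, mem[0x02]=0x23

MEM[0x12,0x19,0x17,0x16,0x02] = 58 52 c0 4b 23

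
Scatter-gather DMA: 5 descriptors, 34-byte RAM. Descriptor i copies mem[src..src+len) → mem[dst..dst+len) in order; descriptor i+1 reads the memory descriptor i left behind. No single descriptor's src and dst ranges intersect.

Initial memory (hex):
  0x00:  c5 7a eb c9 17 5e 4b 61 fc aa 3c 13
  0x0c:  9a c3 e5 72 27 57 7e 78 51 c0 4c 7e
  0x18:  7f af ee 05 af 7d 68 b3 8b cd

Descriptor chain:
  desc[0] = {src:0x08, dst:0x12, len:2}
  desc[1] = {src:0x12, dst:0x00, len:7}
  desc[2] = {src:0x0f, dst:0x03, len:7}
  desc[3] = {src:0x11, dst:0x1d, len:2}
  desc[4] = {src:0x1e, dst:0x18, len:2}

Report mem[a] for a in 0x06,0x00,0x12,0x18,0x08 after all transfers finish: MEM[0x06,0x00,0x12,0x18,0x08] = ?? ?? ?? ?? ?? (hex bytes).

MEM[0x06,0x00,0x12,0x18,0x08] = fc fc fc fc 51

[0] 0x08->0x12 len=2 : fc aa
[1] 0x12->0x00 len=7 : fc aa 51 c0 4c 7e 7f
[2] 0x0f->0x03 len=7 : 72 27 57 fc aa 51 c0
[3] 0x11->0x1d len=2 : 57 fc
[4] 0x1e->0x18 len=2 : fc b3
query mem[0x06]=0xfc, mem[0x00]=0xfc, mem[0x12]=0xfc, mem[0x18]=0xfc, mem[0x08]=0x51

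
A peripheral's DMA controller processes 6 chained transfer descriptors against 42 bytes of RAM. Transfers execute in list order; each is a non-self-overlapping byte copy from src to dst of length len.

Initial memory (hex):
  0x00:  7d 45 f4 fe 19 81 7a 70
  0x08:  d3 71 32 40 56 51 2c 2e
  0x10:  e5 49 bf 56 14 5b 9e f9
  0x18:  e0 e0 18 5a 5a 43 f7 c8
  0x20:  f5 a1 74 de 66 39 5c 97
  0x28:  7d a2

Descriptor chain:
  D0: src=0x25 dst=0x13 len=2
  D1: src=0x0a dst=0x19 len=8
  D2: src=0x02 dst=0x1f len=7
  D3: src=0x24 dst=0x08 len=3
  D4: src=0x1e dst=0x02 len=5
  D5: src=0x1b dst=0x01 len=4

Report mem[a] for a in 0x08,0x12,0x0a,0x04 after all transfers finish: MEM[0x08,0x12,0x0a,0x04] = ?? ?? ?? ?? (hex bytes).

MEM[0x08,0x12,0x0a,0x04] = 70 bf 5c 2e

[0] 0x25->0x13 len=2 : 39 5c
[1] 0x0a->0x19 len=8 : 32 40 56 51 2c 2e e5 49
[2] 0x02->0x1f len=7 : f4 fe 19 81 7a 70 d3
[3] 0x24->0x08 len=3 : 70 d3 5c
[4] 0x1e->0x02 len=5 : 2e f4 fe 19 81
[5] 0x1b->0x01 len=4 : 56 51 2c 2e
query mem[0x08]=0x70, mem[0x12]=0xbf, mem[0x0a]=0x5c, mem[0x04]=0x2e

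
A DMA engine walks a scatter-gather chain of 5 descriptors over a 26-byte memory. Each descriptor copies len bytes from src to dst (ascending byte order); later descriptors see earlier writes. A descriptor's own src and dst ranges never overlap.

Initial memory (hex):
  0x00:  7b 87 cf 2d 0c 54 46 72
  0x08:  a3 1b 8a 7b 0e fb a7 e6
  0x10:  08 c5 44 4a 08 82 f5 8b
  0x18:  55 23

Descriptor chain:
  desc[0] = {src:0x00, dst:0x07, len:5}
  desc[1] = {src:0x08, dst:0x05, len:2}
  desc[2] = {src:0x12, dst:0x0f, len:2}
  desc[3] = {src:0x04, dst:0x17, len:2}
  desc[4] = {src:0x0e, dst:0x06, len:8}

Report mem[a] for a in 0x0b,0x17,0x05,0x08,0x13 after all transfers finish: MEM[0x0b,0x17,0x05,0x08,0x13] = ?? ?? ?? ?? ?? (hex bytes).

MEM[0x0b,0x17,0x05,0x08,0x13] = 4a 0c 87 4a 4a

#0 dst[0x07+5] := {0x7b,0x87,0xcf,0x2d,0x0c}
#1 dst[0x05+2] := {0x87,0xcf}
#2 dst[0x0f+2] := {0x44,0x4a}
#3 dst[0x17+2] := {0x0c,0x87}
#4 dst[0x06+8] := {0xa7,0x44,0x4a,0xc5,0x44,0x4a,0x08,0x82}
query mem[0x0b]=0x4a, mem[0x17]=0x0c, mem[0x05]=0x87, mem[0x08]=0x4a, mem[0x13]=0x4a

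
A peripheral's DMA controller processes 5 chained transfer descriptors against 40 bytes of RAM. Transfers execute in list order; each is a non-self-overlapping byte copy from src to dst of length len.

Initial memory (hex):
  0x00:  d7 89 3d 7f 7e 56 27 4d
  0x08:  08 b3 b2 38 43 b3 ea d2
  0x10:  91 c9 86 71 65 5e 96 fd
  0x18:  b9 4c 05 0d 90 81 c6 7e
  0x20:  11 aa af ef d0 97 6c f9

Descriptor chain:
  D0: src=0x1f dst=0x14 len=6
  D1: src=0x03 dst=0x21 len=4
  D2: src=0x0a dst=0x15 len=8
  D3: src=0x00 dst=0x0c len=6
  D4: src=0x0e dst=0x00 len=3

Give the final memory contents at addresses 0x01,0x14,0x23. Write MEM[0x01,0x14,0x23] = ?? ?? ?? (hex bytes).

D0: mem[0x14..0x19] <- [7e 11 aa af ef d0]
D1: mem[0x21..0x24] <- [7f 7e 56 27]
D2: mem[0x15..0x1c] <- [b2 38 43 b3 ea d2 91 c9]
D3: mem[0x0c..0x11] <- [d7 89 3d 7f 7e 56]
D4: mem[0x00..0x02] <- [3d 7f 7e]
query mem[0x01]=0x7f, mem[0x14]=0x7e, mem[0x23]=0x56

MEM[0x01,0x14,0x23] = 7f 7e 56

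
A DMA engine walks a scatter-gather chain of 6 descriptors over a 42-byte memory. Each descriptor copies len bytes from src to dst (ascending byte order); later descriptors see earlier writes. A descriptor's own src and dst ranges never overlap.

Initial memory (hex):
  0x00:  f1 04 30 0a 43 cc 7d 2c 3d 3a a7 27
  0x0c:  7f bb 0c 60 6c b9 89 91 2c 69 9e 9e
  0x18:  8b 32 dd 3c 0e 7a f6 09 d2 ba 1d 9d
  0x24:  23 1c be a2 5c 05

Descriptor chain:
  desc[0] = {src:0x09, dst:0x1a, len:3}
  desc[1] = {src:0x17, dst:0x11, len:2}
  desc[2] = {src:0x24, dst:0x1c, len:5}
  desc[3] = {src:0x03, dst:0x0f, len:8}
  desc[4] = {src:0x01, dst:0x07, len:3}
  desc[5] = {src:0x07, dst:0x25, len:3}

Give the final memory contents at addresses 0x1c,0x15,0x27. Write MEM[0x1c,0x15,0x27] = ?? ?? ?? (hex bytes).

MEM[0x1c,0x15,0x27] = 23 3a 0a

#0 dst[0x1a+3] := {0x3a,0xa7,0x27}
#1 dst[0x11+2] := {0x9e,0x8b}
#2 dst[0x1c+5] := {0x23,0x1c,0xbe,0xa2,0x5c}
#3 dst[0x0f+8] := {0x0a,0x43,0xcc,0x7d,0x2c,0x3d,0x3a,0xa7}
#4 dst[0x07+3] := {0x04,0x30,0x0a}
#5 dst[0x25+3] := {0x04,0x30,0x0a}
query mem[0x1c]=0x23, mem[0x15]=0x3a, mem[0x27]=0x0a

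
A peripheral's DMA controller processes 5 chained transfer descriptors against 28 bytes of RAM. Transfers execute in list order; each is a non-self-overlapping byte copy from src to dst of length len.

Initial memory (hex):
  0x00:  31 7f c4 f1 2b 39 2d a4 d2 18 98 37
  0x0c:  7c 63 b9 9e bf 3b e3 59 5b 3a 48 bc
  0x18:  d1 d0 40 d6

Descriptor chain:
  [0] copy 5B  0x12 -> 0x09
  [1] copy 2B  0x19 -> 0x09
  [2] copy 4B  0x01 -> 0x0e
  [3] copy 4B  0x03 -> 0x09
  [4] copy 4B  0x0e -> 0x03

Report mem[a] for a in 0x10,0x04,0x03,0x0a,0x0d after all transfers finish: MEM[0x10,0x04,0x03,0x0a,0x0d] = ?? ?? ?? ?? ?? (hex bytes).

MEM[0x10,0x04,0x03,0x0a,0x0d] = f1 c4 7f 2b 48

  after D0: wrote 5B at 0x09 = e3595b3a48
  after D1: wrote 2B at 0x09 = d040
  after D2: wrote 4B at 0x0e = 7fc4f12b
  after D3: wrote 4B at 0x09 = f12b392d
  after D4: wrote 4B at 0x03 = 7fc4f12b
query mem[0x10]=0xf1, mem[0x04]=0xc4, mem[0x03]=0x7f, mem[0x0a]=0x2b, mem[0x0d]=0x48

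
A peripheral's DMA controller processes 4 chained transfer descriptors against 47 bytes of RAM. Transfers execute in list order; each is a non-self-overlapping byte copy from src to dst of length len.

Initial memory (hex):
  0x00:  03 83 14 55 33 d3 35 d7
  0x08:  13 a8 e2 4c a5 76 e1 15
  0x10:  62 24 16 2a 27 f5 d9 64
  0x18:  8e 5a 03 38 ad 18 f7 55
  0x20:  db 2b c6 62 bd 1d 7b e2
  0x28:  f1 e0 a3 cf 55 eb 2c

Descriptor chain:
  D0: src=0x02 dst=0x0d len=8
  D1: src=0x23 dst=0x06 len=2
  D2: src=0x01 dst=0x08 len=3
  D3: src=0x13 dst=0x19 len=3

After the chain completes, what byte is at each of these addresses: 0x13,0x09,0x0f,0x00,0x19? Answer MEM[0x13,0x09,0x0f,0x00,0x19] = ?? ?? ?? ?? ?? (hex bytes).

MEM[0x13,0x09,0x0f,0x00,0x19] = 13 14 33 03 13

D0: mem[0x0d..0x14] <- [14 55 33 d3 35 d7 13 a8]
D1: mem[0x06..0x07] <- [62 bd]
D2: mem[0x08..0x0a] <- [83 14 55]
D3: mem[0x19..0x1b] <- [13 a8 f5]
query mem[0x13]=0x13, mem[0x09]=0x14, mem[0x0f]=0x33, mem[0x00]=0x03, mem[0x19]=0x13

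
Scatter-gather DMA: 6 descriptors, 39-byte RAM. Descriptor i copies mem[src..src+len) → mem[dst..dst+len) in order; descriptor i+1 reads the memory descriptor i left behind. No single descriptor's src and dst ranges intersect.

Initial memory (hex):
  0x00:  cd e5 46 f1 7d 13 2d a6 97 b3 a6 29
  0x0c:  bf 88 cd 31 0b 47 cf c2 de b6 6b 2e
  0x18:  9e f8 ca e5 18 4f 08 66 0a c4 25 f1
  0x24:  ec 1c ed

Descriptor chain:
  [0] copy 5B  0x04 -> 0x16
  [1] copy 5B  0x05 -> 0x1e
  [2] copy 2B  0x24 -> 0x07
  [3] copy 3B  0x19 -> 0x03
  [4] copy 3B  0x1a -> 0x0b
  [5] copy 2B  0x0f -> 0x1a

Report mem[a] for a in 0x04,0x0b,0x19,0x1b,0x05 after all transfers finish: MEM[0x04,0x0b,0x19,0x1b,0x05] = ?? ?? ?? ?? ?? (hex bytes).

MEM[0x04,0x0b,0x19,0x1b,0x05] = 97 97 a6 0b e5

D0: mem[0x16..0x1a] <- [7d 13 2d a6 97]
D1: mem[0x1e..0x22] <- [13 2d a6 97 b3]
D2: mem[0x07..0x08] <- [ec 1c]
D3: mem[0x03..0x05] <- [a6 97 e5]
D4: mem[0x0b..0x0d] <- [97 e5 18]
D5: mem[0x1a..0x1b] <- [31 0b]
query mem[0x04]=0x97, mem[0x0b]=0x97, mem[0x19]=0xa6, mem[0x1b]=0x0b, mem[0x05]=0xe5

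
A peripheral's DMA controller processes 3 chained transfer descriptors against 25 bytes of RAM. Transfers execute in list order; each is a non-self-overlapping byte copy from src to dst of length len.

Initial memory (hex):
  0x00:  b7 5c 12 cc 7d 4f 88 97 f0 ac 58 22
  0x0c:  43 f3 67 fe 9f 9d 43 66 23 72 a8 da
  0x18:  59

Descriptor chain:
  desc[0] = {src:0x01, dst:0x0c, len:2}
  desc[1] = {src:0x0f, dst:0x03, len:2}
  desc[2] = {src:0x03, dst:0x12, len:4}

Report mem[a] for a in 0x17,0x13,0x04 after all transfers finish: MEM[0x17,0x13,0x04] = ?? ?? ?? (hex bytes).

MEM[0x17,0x13,0x04] = da 9f 9f

[0] 0x01->0x0c len=2 : 5c 12
[1] 0x0f->0x03 len=2 : fe 9f
[2] 0x03->0x12 len=4 : fe 9f 4f 88
query mem[0x17]=0xda, mem[0x13]=0x9f, mem[0x04]=0x9f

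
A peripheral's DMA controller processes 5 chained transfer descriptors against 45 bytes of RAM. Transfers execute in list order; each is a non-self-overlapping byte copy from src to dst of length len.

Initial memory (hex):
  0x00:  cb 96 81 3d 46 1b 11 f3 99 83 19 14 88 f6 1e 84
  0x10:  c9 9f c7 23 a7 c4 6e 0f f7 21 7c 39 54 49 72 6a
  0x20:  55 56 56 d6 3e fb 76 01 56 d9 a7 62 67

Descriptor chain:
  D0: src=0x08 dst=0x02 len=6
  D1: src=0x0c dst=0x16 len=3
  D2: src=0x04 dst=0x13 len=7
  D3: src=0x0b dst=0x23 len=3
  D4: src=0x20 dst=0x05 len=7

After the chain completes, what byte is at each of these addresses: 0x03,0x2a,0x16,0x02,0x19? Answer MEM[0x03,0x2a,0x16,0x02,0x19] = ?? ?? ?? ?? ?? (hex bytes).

#0 dst[0x02+6] := {0x99,0x83,0x19,0x14,0x88,0xf6}
#1 dst[0x16+3] := {0x88,0xf6,0x1e}
#2 dst[0x13+7] := {0x19,0x14,0x88,0xf6,0x99,0x83,0x19}
#3 dst[0x23+3] := {0x14,0x88,0xf6}
#4 dst[0x05+7] := {0x55,0x56,0x56,0x14,0x88,0xf6,0x76}
query mem[0x03]=0x83, mem[0x2a]=0xa7, mem[0x16]=0xf6, mem[0x02]=0x99, mem[0x19]=0x19

MEM[0x03,0x2a,0x16,0x02,0x19] = 83 a7 f6 99 19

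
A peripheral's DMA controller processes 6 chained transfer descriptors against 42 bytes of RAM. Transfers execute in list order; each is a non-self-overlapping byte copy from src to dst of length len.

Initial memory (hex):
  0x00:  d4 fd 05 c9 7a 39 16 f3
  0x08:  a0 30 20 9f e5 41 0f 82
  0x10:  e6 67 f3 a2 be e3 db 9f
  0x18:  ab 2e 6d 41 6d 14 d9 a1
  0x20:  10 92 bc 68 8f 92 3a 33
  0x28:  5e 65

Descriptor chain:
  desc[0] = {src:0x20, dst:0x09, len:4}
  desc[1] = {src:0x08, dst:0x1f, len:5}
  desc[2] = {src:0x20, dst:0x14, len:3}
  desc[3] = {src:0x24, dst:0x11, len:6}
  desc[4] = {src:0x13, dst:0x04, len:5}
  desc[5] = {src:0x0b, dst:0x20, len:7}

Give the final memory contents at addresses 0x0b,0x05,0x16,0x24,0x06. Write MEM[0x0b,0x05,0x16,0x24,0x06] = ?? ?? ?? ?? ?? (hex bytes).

MEM[0x0b,0x05,0x16,0x24,0x06] = bc 33 65 82 5e

  after D0: wrote 4B at 0x09 = 1092bc68
  after D1: wrote 5B at 0x1f = a01092bc68
  after D2: wrote 3B at 0x14 = 1092bc
  after D3: wrote 6B at 0x11 = 8f923a335e65
  after D4: wrote 5B at 0x04 = 3a335e659f
  after D5: wrote 7B at 0x20 = bc68410f82e68f
query mem[0x0b]=0xbc, mem[0x05]=0x33, mem[0x16]=0x65, mem[0x24]=0x82, mem[0x06]=0x5e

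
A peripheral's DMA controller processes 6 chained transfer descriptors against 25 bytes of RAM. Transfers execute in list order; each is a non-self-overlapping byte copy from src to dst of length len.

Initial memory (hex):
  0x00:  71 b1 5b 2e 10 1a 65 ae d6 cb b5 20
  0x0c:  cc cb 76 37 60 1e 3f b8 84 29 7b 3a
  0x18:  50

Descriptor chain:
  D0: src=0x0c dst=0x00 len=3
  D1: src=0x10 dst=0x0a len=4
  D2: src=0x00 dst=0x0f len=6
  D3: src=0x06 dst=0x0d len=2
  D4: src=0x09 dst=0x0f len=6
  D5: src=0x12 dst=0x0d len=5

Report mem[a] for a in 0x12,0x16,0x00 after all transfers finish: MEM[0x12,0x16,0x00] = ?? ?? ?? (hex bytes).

MEM[0x12,0x16,0x00] = 3f 7b cc

#0 dst[0x00+3] := {0xcc,0xcb,0x76}
#1 dst[0x0a+4] := {0x60,0x1e,0x3f,0xb8}
#2 dst[0x0f+6] := {0xcc,0xcb,0x76,0x2e,0x10,0x1a}
#3 dst[0x0d+2] := {0x65,0xae}
#4 dst[0x0f+6] := {0xcb,0x60,0x1e,0x3f,0x65,0xae}
#5 dst[0x0d+5] := {0x3f,0x65,0xae,0x29,0x7b}
query mem[0x12]=0x3f, mem[0x16]=0x7b, mem[0x00]=0xcc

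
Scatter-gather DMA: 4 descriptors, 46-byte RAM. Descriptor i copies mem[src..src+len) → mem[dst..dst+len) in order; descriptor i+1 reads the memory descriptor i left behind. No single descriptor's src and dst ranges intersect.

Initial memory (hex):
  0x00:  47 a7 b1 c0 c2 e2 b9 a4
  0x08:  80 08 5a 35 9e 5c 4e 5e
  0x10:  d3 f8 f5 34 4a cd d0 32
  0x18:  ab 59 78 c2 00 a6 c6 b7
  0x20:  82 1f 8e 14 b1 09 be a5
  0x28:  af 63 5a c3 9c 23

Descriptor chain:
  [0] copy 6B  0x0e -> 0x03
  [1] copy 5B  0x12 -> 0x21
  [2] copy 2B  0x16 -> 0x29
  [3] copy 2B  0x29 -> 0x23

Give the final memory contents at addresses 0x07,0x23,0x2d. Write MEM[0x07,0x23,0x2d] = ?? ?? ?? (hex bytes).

#0 dst[0x03+6] := {0x4e,0x5e,0xd3,0xf8,0xf5,0x34}
#1 dst[0x21+5] := {0xf5,0x34,0x4a,0xcd,0xd0}
#2 dst[0x29+2] := {0xd0,0x32}
#3 dst[0x23+2] := {0xd0,0x32}
query mem[0x07]=0xf5, mem[0x23]=0xd0, mem[0x2d]=0x23

MEM[0x07,0x23,0x2d] = f5 d0 23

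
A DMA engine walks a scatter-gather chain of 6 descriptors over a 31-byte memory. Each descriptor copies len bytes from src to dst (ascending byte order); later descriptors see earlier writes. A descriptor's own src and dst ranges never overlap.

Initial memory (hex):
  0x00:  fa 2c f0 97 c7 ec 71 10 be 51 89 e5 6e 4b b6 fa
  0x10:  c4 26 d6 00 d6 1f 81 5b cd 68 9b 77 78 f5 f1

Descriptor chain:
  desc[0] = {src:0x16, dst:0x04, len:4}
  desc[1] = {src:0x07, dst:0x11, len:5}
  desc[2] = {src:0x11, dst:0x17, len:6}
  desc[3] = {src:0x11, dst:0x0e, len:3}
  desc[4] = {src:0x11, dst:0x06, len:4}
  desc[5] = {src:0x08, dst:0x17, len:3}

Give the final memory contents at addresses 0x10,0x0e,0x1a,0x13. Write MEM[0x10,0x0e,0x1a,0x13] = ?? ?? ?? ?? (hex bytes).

#0 dst[0x04+4] := {0x81,0x5b,0xcd,0x68}
#1 dst[0x11+5] := {0x68,0xbe,0x51,0x89,0xe5}
#2 dst[0x17+6] := {0x68,0xbe,0x51,0x89,0xe5,0x81}
#3 dst[0x0e+3] := {0x68,0xbe,0x51}
#4 dst[0x06+4] := {0x68,0xbe,0x51,0x89}
#5 dst[0x17+3] := {0x51,0x89,0x89}
query mem[0x10]=0x51, mem[0x0e]=0x68, mem[0x1a]=0x89, mem[0x13]=0x51

MEM[0x10,0x0e,0x1a,0x13] = 51 68 89 51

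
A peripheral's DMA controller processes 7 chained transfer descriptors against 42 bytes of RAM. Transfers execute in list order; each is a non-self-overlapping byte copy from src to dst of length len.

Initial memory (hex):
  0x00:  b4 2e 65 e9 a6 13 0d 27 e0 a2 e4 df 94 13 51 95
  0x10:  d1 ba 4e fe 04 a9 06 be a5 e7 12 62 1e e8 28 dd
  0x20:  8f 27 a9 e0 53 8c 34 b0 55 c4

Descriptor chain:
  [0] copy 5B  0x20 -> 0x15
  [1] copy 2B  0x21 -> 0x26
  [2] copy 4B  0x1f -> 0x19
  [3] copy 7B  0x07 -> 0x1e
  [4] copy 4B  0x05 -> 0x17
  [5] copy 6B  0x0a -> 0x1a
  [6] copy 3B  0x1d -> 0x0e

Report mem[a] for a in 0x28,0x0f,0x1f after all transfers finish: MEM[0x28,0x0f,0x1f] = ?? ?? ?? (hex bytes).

  after D0: wrote 5B at 0x15 = 8f27a9e053
  after D1: wrote 2B at 0x26 = 27a9
  after D2: wrote 4B at 0x19 = dd8f27a9
  after D3: wrote 7B at 0x1e = 27e0a2e4df9413
  after D4: wrote 4B at 0x17 = 130d27e0
  after D5: wrote 6B at 0x1a = e4df94135195
  after D6: wrote 3B at 0x0e = 135195
query mem[0x28]=0x55, mem[0x0f]=0x51, mem[0x1f]=0x95

MEM[0x28,0x0f,0x1f] = 55 51 95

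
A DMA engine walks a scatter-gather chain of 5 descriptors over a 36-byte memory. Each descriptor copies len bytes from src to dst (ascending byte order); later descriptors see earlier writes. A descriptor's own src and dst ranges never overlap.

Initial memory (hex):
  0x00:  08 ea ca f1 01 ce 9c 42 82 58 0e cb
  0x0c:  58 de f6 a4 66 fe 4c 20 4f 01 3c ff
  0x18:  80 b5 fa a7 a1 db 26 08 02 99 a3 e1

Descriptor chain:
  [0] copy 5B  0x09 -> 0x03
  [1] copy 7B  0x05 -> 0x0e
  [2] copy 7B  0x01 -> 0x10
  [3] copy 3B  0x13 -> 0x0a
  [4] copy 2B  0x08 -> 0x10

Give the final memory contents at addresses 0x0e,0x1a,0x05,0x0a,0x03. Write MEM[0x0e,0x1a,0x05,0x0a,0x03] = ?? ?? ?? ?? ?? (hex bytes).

MEM[0x0e,0x1a,0x05,0x0a,0x03] = cb fa cb 0e 58

[0] 0x09->0x03 len=5 : 58 0e cb 58 de
[1] 0x05->0x0e len=7 : cb 58 de 82 58 0e cb
[2] 0x01->0x10 len=7 : ea ca 58 0e cb 58 de
[3] 0x13->0x0a len=3 : 0e cb 58
[4] 0x08->0x10 len=2 : 82 58
query mem[0x0e]=0xcb, mem[0x1a]=0xfa, mem[0x05]=0xcb, mem[0x0a]=0x0e, mem[0x03]=0x58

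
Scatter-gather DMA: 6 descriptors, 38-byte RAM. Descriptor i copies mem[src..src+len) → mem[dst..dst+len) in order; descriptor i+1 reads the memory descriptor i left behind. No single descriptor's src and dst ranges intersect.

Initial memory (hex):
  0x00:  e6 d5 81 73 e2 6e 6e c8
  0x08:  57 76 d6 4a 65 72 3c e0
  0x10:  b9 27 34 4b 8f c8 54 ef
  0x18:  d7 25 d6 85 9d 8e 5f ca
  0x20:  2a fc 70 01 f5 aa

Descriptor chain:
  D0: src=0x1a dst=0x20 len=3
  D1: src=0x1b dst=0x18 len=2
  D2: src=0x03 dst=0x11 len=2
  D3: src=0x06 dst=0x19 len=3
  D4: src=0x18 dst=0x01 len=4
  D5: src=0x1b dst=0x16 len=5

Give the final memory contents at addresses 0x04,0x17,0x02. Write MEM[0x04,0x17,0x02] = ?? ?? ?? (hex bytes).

[0] 0x1a->0x20 len=3 : d6 85 9d
[1] 0x1b->0x18 len=2 : 85 9d
[2] 0x03->0x11 len=2 : 73 e2
[3] 0x06->0x19 len=3 : 6e c8 57
[4] 0x18->0x01 len=4 : 85 6e c8 57
[5] 0x1b->0x16 len=5 : 57 9d 8e 5f ca
query mem[0x04]=0x57, mem[0x17]=0x9d, mem[0x02]=0x6e

MEM[0x04,0x17,0x02] = 57 9d 6e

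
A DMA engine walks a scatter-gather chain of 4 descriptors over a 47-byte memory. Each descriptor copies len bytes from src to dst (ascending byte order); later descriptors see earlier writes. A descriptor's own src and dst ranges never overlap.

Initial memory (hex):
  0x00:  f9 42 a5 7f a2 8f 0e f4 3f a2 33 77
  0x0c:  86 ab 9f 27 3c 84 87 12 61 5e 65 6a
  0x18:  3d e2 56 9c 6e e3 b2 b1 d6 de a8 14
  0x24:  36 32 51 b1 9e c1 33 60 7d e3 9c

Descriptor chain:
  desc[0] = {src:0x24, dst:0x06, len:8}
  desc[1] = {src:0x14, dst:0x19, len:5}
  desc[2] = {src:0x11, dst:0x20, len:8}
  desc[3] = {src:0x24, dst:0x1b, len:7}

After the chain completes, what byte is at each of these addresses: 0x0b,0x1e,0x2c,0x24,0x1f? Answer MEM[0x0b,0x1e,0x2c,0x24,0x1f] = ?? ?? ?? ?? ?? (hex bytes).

#0 dst[0x06+8] := {0x36,0x32,0x51,0xb1,0x9e,0xc1,0x33,0x60}
#1 dst[0x19+5] := {0x61,0x5e,0x65,0x6a,0x3d}
#2 dst[0x20+8] := {0x84,0x87,0x12,0x61,0x5e,0x65,0x6a,0x3d}
#3 dst[0x1b+7] := {0x5e,0x65,0x6a,0x3d,0x9e,0xc1,0x33}
query mem[0x0b]=0xc1, mem[0x1e]=0x3d, mem[0x2c]=0x7d, mem[0x24]=0x5e, mem[0x1f]=0x9e

MEM[0x0b,0x1e,0x2c,0x24,0x1f] = c1 3d 7d 5e 9e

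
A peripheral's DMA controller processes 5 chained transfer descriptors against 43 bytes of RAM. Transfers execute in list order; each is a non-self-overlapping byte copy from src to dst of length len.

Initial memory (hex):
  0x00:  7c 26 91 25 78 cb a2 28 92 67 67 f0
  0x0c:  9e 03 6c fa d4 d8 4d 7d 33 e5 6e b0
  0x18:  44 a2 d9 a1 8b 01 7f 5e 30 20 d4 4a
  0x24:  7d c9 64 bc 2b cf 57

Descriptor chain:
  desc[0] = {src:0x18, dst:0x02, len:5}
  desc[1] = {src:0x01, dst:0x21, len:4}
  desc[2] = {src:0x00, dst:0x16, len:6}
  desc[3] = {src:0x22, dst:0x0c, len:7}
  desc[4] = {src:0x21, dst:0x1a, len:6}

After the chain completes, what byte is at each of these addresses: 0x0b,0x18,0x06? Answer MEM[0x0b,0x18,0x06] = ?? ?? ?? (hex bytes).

D0: mem[0x02..0x06] <- [44 a2 d9 a1 8b]
D1: mem[0x21..0x24] <- [26 44 a2 d9]
D2: mem[0x16..0x1b] <- [7c 26 44 a2 d9 a1]
D3: mem[0x0c..0x12] <- [44 a2 d9 c9 64 bc 2b]
D4: mem[0x1a..0x1f] <- [26 44 a2 d9 c9 64]
query mem[0x0b]=0xf0, mem[0x18]=0x44, mem[0x06]=0x8b

MEM[0x0b,0x18,0x06] = f0 44 8b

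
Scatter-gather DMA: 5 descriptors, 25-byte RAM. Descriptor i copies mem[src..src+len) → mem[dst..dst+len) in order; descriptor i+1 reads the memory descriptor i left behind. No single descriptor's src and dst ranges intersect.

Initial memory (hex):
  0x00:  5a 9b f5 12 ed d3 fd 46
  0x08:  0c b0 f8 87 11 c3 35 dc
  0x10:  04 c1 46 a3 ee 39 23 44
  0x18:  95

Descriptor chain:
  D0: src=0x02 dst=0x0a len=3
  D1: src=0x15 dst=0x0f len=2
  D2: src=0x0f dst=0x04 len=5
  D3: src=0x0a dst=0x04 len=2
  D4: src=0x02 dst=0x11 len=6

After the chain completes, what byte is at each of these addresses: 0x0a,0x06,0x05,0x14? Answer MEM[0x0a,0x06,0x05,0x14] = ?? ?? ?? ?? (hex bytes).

MEM[0x0a,0x06,0x05,0x14] = f5 c1 12 12

D0: mem[0x0a..0x0c] <- [f5 12 ed]
D1: mem[0x0f..0x10] <- [39 23]
D2: mem[0x04..0x08] <- [39 23 c1 46 a3]
D3: mem[0x04..0x05] <- [f5 12]
D4: mem[0x11..0x16] <- [f5 12 f5 12 c1 46]
query mem[0x0a]=0xf5, mem[0x06]=0xc1, mem[0x05]=0x12, mem[0x14]=0x12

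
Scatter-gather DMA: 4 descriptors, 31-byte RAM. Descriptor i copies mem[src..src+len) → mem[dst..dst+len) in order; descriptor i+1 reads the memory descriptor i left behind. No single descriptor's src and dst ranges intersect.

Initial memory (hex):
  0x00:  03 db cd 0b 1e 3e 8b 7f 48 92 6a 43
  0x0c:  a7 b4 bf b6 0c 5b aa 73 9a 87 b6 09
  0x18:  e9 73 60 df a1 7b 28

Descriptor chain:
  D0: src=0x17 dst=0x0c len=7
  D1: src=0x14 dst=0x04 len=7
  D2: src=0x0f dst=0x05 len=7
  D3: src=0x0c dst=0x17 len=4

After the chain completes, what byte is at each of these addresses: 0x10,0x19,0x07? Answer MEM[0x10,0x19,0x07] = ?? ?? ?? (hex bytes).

MEM[0x10,0x19,0x07] = df 73 a1

  after D0: wrote 7B at 0x0c = 09e97360dfa17b
  after D1: wrote 7B at 0x04 = 9a87b609e97360
  after D2: wrote 7B at 0x05 = 60dfa17b739a87
  after D3: wrote 4B at 0x17 = 09e97360
query mem[0x10]=0xdf, mem[0x19]=0x73, mem[0x07]=0xa1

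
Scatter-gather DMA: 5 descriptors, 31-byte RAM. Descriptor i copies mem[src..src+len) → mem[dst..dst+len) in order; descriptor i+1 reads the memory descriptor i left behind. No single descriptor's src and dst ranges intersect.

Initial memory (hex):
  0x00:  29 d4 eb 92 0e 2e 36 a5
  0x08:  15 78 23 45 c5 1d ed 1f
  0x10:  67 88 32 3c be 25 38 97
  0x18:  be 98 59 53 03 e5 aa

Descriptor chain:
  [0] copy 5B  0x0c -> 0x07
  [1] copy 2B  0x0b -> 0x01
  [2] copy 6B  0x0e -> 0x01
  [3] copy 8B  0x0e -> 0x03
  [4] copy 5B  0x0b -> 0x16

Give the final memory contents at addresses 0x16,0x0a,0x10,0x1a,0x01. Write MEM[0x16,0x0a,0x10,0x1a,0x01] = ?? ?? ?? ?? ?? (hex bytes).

MEM[0x16,0x0a,0x10,0x1a,0x01] = 67 25 67 1f ed

D0: mem[0x07..0x0b] <- [c5 1d ed 1f 67]
D1: mem[0x01..0x02] <- [67 c5]
D2: mem[0x01..0x06] <- [ed 1f 67 88 32 3c]
D3: mem[0x03..0x0a] <- [ed 1f 67 88 32 3c be 25]
D4: mem[0x16..0x1a] <- [67 c5 1d ed 1f]
query mem[0x16]=0x67, mem[0x0a]=0x25, mem[0x10]=0x67, mem[0x1a]=0x1f, mem[0x01]=0xed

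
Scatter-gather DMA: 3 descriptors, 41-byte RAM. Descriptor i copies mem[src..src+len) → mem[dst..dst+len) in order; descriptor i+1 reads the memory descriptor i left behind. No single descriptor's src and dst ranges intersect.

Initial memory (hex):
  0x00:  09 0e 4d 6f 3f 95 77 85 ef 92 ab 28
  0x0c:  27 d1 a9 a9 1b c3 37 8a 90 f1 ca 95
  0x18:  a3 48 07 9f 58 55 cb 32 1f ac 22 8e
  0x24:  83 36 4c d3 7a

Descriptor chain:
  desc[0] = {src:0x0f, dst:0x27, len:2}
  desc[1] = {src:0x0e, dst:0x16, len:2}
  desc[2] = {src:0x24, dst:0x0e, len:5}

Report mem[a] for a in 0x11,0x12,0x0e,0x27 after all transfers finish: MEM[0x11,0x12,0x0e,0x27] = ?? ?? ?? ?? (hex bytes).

  after D0: wrote 2B at 0x27 = a91b
  after D1: wrote 2B at 0x16 = a9a9
  after D2: wrote 5B at 0x0e = 83364ca91b
query mem[0x11]=0xa9, mem[0x12]=0x1b, mem[0x0e]=0x83, mem[0x27]=0xa9

MEM[0x11,0x12,0x0e,0x27] = a9 1b 83 a9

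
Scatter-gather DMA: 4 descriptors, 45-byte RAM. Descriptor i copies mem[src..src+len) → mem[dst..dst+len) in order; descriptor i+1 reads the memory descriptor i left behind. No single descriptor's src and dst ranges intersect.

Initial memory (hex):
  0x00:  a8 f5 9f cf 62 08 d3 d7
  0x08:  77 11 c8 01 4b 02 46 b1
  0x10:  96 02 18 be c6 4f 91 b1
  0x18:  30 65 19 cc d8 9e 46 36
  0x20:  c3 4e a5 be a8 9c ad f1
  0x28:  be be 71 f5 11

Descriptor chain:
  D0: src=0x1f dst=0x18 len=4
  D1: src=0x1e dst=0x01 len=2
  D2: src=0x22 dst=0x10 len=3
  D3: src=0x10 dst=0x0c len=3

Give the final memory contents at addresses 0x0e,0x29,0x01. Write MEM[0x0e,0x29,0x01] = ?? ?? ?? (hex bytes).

[0] 0x1f->0x18 len=4 : 36 c3 4e a5
[1] 0x1e->0x01 len=2 : 46 36
[2] 0x22->0x10 len=3 : a5 be a8
[3] 0x10->0x0c len=3 : a5 be a8
query mem[0x0e]=0xa8, mem[0x29]=0xbe, mem[0x01]=0x46

MEM[0x0e,0x29,0x01] = a8 be 46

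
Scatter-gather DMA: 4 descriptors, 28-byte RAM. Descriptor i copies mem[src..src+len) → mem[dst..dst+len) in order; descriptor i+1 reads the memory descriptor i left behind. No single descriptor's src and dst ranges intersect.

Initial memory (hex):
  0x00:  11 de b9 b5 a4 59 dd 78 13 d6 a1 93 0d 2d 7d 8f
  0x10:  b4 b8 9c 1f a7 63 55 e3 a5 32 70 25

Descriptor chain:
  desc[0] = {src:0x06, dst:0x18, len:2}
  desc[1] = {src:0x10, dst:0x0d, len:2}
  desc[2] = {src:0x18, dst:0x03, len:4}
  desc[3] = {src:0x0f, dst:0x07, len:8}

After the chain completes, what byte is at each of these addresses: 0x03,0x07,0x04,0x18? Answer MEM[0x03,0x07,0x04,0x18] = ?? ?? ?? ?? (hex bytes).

  after D0: wrote 2B at 0x18 = dd78
  after D1: wrote 2B at 0x0d = b4b8
  after D2: wrote 4B at 0x03 = dd787025
  after D3: wrote 8B at 0x07 = 8fb4b89c1fa76355
query mem[0x03]=0xdd, mem[0x07]=0x8f, mem[0x04]=0x78, mem[0x18]=0xdd

MEM[0x03,0x07,0x04,0x18] = dd 8f 78 dd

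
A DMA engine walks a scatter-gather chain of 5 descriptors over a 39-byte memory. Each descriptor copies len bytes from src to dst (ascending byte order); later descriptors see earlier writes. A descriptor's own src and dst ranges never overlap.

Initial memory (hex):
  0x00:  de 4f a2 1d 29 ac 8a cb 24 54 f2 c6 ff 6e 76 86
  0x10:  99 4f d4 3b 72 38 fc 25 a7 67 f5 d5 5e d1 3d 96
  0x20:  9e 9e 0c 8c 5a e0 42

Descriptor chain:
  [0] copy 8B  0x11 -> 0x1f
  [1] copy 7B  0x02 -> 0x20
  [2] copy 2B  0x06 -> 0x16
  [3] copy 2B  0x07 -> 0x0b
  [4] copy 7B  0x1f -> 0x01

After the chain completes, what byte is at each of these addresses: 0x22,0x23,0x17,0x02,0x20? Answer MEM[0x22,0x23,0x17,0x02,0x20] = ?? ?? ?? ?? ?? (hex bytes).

  after D0: wrote 8B at 0x1f = 4fd43b7238fc25a7
  after D1: wrote 7B at 0x20 = a21d29ac8acb24
  after D2: wrote 2B at 0x16 = 8acb
  after D3: wrote 2B at 0x0b = cb24
  after D4: wrote 7B at 0x01 = 4fa21d29ac8acb
query mem[0x22]=0x29, mem[0x23]=0xac, mem[0x17]=0xcb, mem[0x02]=0xa2, mem[0x20]=0xa2

MEM[0x22,0x23,0x17,0x02,0x20] = 29 ac cb a2 a2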